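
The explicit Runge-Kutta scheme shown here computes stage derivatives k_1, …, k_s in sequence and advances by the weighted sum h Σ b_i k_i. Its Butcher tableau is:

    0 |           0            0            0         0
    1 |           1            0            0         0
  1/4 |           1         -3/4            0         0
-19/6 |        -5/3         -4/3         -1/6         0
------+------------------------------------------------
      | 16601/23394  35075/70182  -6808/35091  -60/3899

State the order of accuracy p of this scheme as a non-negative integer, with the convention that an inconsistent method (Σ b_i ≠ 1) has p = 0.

3

b = (16601/23394, 35075/70182, -6808/35091, -60/3899)
c = (0, 1, 1/4, -19/6)
Ac = (0, 0, -3/4, -11/8)
Σ b_i: 16601/23394·1 + 35075/70182·1 + (-6808/35091)·1 + (-60/3899)·1 = 1 ✓
b·c: 35075/70182·1 + (-6808/35091)·1/4 + (-60/3899)·(-19/6) = 1/2 ✓
b·c²: 35075/70182·1 + (-6808/35091)·1/16 + (-60/3899)·361/36 = 1/3 ✓
b·Ac: (-6808/35091)·(-3/4) + (-60/3899)·(-11/8) = 1/6 ✓
b·c³: 35075/70182·1 + (-6808/35091)·1/64 + (-60/3899)·(-6859/216) = 276629/280728 ≠ 1/4 ⇒ order 3.
b·(c∘Ac): (-6808/35091)·(-3/16) + (-60/3899)·209/48 = -1433/46788 ≠ 1/8
b·Ac²: (-6808/35091)·(-3/4) + (-60/3899)·(-43/32) = 15551/93576 ≠ 1/12
b·A²c: (-60/3899)·1/8 = -15/7798 ≠ 1/24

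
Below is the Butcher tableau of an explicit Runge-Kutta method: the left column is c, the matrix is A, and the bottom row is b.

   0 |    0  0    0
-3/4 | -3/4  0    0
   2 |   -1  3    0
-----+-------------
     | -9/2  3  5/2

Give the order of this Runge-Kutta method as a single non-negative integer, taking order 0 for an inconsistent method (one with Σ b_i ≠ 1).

1

b = (-9/2, 3, 5/2)
c = (0, -3/4, 2)
Ac = (0, 0, -9/4)
Σ b_i: (-9/2)·1 + 3·1 + 5/2·1 = 1 ✓
b·c: 3·(-3/4) + 5/2·2 = 11/4 ≠ 1/2 ⇒ order 1.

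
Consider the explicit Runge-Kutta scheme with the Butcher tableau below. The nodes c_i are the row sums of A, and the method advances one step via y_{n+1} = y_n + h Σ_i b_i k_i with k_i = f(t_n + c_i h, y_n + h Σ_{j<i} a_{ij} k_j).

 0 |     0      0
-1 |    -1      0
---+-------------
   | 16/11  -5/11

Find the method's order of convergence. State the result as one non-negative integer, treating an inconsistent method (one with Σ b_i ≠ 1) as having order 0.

b = (16/11, -5/11)
c = (0, -1)
Σ b_i: 16/11·1 + (-5/11)·1 = 1 ✓
b·c: (-5/11)·(-1) = 5/11 ≠ 1/2 ⇒ order 1.

1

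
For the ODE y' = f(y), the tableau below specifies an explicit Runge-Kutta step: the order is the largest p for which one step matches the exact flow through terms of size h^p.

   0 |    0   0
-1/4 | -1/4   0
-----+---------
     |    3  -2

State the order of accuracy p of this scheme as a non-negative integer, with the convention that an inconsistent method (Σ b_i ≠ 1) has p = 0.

2

b = (3, -2)
c = (0, -1/4)
Σ b_i: 3·1 + (-2)·1 = 1 ✓
b·c: (-2)·(-1/4) = 1/2 ✓; 2 stages ⇒ order 2.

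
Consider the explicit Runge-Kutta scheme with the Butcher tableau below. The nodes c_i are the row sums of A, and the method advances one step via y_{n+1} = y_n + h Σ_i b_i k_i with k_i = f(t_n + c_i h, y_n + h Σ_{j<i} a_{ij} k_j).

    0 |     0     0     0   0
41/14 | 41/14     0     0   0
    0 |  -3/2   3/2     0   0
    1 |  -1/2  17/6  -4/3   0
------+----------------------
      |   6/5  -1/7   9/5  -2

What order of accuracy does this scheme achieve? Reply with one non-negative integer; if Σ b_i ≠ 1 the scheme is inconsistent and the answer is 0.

b = (6/5, -1/7, 9/5, -2)
c = (0, 41/14, 0, 1)
Ac = (0, 0, 123/28, 697/84)
Σ b_i: 6/5·1 + (-1/7)·1 + 9/5·1 + (-2)·1 = 6/7 ≠ 1 ⇒ order 0.

0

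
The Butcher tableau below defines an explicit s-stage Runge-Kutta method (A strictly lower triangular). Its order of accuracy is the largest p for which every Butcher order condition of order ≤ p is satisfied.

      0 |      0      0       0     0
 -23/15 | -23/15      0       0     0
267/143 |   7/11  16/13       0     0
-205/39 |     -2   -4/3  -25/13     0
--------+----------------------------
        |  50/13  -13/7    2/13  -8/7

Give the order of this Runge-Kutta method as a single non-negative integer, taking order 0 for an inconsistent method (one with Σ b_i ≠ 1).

b = (50/13, -13/7, 2/13, -8/7)
c = (0, -23/15, 267/143, -205/39)
Ac = (0, 0, -368/195, -129347/83655)
Σ b_i: 50/13·1 + (-13/7)·1 + 2/13·1 + (-8/7)·1 = 1 ✓
b·c: (-13/7)·(-23/15) + 2/13·267/143 + (-8/7)·(-205/39) = 594837/65065 ≠ 1/2 ⇒ order 1.

1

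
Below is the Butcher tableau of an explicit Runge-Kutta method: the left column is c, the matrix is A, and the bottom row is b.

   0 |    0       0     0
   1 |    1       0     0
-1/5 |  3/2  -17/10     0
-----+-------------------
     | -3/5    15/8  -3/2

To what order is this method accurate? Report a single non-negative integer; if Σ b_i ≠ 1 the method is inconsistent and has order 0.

b = (-3/5, 15/8, -3/2)
c = (0, 1, -1/5)
Ac = (0, 0, -17/10)
Σ b_i: (-3/5)·1 + 15/8·1 + (-3/2)·1 = -9/40 ≠ 1 ⇒ order 0.

0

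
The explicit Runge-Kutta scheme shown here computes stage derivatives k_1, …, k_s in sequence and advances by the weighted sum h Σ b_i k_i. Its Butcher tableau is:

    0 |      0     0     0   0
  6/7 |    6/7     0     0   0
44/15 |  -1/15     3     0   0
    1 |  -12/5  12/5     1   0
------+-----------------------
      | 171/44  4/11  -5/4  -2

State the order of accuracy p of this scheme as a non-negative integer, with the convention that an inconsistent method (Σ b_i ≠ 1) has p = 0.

1

b = (171/44, 4/11, -5/4, -2)
c = (0, 6/7, 44/15, 1)
Ac = (0, 0, 18/7, 524/105)
Σ b_i: 171/44·1 + 4/11·1 + (-5/4)·1 + (-2)·1 = 1 ✓
b·c: 4/11·6/7 + (-5/4)·44/15 + (-2)·1 = -1237/231 ≠ 1/2 ⇒ order 1.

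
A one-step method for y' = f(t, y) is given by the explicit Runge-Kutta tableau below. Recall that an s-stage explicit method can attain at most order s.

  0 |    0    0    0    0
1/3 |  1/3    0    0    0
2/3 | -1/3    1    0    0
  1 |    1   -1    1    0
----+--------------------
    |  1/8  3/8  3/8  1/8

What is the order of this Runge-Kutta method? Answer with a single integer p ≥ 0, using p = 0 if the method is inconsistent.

b = (1/8, 3/8, 3/8, 1/8)
c = (0, 1/3, 2/3, 1)
Ac = (0, 0, 1/3, 1/3)
Σ b_i: 1/8·1 + 3/8·1 + 3/8·1 + 1/8·1 = 1 ✓
b·c: 3/8·1/3 + 3/8·2/3 + 1/8·1 = 1/2 ✓
b·c²: 3/8·1/9 + 3/8·4/9 + 1/8·1 = 1/3 ✓
b·Ac: 3/8·1/3 + 1/8·1/3 = 1/6 ✓
b·c³: 3/8·1/27 + 3/8·8/27 + 1/8·1 = 1/4 ✓
b·(c∘Ac): 3/8·2/9 + 1/8·1/3 = 1/8 ✓
b·Ac²: 3/8·1/9 + 1/8·1/3 = 1/12 ✓
b·A²c: 1/8·1/3 = 1/24 ✓; 4 stages ⇒ order 4.

4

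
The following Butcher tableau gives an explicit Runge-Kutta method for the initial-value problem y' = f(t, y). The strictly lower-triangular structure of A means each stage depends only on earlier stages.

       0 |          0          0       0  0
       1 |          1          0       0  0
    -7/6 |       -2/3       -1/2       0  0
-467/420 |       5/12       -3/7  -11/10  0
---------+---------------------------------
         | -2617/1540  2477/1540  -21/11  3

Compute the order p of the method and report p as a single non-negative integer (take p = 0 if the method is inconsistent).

b = (-2617/1540, 2477/1540, -21/11, 3)
c = (0, 1, -7/6, -467/420)
Ac = (0, 0, -1/2, 359/420)
Σ b_i: (-2617/1540)·1 + 2477/1540·1 + (-21/11)·1 + 3·1 = 1 ✓
b·c: 2477/1540·1 + (-21/11)·(-7/6) + 3·(-467/420) = 1/2 ✓
b·c²: 2477/1540·1 + (-21/11)·49/36 + 3·218089/176400 = 1758619/646800 ≠ 1/3 ⇒ order 2.
b·Ac: (-21/11)·(-1/2) + 3·359/420 = 5419/1540 ≠ 1/6

2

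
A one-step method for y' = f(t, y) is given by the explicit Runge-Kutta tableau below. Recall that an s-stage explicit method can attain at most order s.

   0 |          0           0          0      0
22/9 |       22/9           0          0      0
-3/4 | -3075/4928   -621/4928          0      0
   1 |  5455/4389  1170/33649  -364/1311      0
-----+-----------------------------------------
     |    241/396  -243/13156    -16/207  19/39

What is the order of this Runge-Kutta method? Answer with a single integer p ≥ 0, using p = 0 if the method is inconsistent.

b = (241/396, -243/13156, -16/207, 19/39)
c = (0, 22/9, -3/4, 1)
Ac = (0, 0, -69/224, 39/133)
Σ b_i: 241/396·1 + (-243/13156)·1 + (-16/207)·1 + 19/39·1 = 1 ✓
b·c: (-243/13156)·22/9 + (-16/207)·(-3/4) + 19/39·1 = 1/2 ✓
b·c²: (-243/13156)·484/81 + (-16/207)·9/16 + 19/39·1 = 1/3 ✓
b·Ac: (-16/207)·(-69/224) + 19/39·39/133 = 1/6 ✓
b·c³: (-243/13156)·10648/729 + (-16/207)·(-27/64) + 19/39·1 = 1/4 ✓
b·(c∘Ac): (-16/207)·207/896 + 19/39·39/133 = 1/8 ✓
b·Ac²: (-16/207)·(-253/336) + 19/39·13/252 = 1/12 ✓
b·A²c: 19/39·13/152 = 1/24 ✓; 4 stages ⇒ order 4.

4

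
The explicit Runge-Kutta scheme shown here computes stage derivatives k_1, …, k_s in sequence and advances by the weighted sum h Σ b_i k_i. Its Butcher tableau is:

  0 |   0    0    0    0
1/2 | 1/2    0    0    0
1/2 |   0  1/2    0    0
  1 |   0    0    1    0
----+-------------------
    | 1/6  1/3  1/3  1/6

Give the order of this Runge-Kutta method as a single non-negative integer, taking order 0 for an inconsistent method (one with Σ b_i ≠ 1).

b = (1/6, 1/3, 1/3, 1/6)
c = (0, 1/2, 1/2, 1)
Ac = (0, 0, 1/4, 1/2)
Σ b_i: 1/6·1 + 1/3·1 + 1/3·1 + 1/6·1 = 1 ✓
b·c: 1/3·1/2 + 1/3·1/2 + 1/6·1 = 1/2 ✓
b·c²: 1/3·1/4 + 1/3·1/4 + 1/6·1 = 1/3 ✓
b·Ac: 1/3·1/4 + 1/6·1/2 = 1/6 ✓
b·c³: 1/3·1/8 + 1/3·1/8 + 1/6·1 = 1/4 ✓
b·(c∘Ac): 1/3·1/8 + 1/6·1/2 = 1/8 ✓
b·Ac²: 1/3·1/8 + 1/6·1/4 = 1/12 ✓
b·A²c: 1/6·1/4 = 1/24 ✓; 4 stages ⇒ order 4.

4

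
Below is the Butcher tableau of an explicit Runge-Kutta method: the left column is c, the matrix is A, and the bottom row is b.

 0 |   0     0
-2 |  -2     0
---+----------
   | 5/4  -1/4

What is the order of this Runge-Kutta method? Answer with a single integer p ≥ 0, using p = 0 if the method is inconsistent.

2

b = (5/4, -1/4)
c = (0, -2)
Σ b_i: 5/4·1 + (-1/4)·1 = 1 ✓
b·c: (-1/4)·(-2) = 1/2 ✓; 2 stages ⇒ order 2.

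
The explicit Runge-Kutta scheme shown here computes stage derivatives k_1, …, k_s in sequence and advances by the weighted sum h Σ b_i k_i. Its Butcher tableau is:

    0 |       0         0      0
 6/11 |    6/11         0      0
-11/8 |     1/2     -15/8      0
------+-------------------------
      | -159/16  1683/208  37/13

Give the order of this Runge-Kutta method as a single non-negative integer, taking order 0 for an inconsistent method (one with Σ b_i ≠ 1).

b = (-159/16, 1683/208, 37/13)
c = (0, 6/11, -11/8)
Ac = (0, 0, -45/44)
Σ b_i: (-159/16)·1 + 1683/208·1 + 37/13·1 = 1 ✓
b·c: 1683/208·6/11 + 37/13·(-11/8) = 1/2 ✓
b·c²: 1683/208·36/121 + 37/13·121/64 = 5483/704 ≠ 1/3 ⇒ order 2.
b·Ac: 37/13·(-45/44) = -1665/572 ≠ 1/6

2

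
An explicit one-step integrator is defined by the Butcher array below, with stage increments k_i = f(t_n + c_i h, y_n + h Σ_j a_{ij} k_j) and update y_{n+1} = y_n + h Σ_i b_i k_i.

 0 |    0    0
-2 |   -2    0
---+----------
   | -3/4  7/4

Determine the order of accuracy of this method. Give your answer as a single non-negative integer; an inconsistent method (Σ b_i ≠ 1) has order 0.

b = (-3/4, 7/4)
c = (0, -2)
Σ b_i: (-3/4)·1 + 7/4·1 = 1 ✓
b·c: 7/4·(-2) = -7/2 ≠ 1/2 ⇒ order 1.

1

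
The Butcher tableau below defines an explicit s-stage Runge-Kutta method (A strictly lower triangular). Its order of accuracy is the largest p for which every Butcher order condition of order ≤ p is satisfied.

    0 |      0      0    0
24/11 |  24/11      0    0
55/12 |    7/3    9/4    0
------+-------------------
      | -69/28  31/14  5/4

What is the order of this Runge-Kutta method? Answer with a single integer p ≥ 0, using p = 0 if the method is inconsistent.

b = (-69/28, 31/14, 5/4)
c = (0, 24/11, 55/12)
Ac = (0, 0, 54/11)
Σ b_i: (-69/28)·1 + 31/14·1 + 5/4·1 = 1 ✓
b·c: 31/14·24/11 + 5/4·55/12 = 39031/3696 ≠ 1/2 ⇒ order 1.

1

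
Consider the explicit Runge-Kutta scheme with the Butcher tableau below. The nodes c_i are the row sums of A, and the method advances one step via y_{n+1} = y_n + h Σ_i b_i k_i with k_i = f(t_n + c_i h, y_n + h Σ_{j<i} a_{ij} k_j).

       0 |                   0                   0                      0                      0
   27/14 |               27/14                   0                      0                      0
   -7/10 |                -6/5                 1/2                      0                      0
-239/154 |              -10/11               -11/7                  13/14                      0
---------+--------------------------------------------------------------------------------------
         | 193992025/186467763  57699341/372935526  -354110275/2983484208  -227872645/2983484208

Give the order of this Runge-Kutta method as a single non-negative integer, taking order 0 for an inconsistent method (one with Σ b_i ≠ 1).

b = (193992025/186467763, 57699341/372935526, -354110275/2983484208, -227872645/2983484208)
c = (0, 27/14, -7/10, -239/154)
Ac = (0, 0, 27/28, -3607/980)
Σ b_i: 193992025/186467763·1 + 57699341/372935526·1 + (-354110275/2983484208)·1 + (-227872645/2983484208)·1 = 1 ✓
b·c: 57699341/372935526·27/14 + (-354110275/2983484208)·(-7/10) + (-227872645/2983484208)·(-239/154) = 1/2 ✓
b·c²: 57699341/372935526·729/196 + (-354110275/2983484208)·49/100 + (-227872645/2983484208)·57121/23716 = 1/3 ✓
b·Ac: (-354110275/2983484208)·27/28 + (-227872645/2983484208)·(-3607/980) = 1/6 ✓
b·c³: 57699341/372935526·19683/2744 + (-354110275/2983484208)·(-343/1000) + (-227872645/2983484208)·(-13651919/3652264) = 1924364745209/1340081656760 ≠ 1/4 ⇒ order 3.
b·(c∘Ac): (-354110275/2983484208)·(-27/40) + (-227872645/2983484208)·862073/150920 = -26033975141/73095363096 ≠ 1/8
b·Ac²: (-354110275/2983484208)·729/392 + (-227872645/2983484208)·(-369737/68600) = 19937413169/104421947280 ≠ 1/12
b·A²c: (-227872645/2983484208)·351/392 = -3808728495/55691705216 ≠ 1/24

3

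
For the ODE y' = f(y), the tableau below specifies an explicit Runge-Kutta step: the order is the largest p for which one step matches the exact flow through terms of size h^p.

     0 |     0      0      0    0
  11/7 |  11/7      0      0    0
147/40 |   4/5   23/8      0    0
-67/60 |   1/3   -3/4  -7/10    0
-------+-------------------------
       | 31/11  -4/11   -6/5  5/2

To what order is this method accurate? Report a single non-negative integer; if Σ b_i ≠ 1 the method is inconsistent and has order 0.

0

b = (31/11, -4/11, -6/5, 5/2)
c = (0, 11/7, 147/40, -67/60)
Ac = (0, 0, 253/56, -10503/2800)
Σ b_i: 31/11·1 + (-4/11)·1 + (-6/5)·1 + 5/2·1 = 413/110 ≠ 1 ⇒ order 0.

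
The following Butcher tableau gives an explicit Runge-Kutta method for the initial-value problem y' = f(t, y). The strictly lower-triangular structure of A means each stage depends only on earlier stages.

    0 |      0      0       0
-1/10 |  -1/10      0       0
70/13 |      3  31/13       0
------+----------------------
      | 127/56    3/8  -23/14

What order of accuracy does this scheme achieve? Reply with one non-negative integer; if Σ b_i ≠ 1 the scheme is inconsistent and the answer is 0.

b = (127/56, 3/8, -23/14)
c = (0, -1/10, 70/13)
Ac = (0, 0, -31/130)
Σ b_i: 127/56·1 + 3/8·1 + (-23/14)·1 = 1 ✓
b·c: 3/8·(-1/10) + (-23/14)·70/13 = -9239/1040 ≠ 1/2 ⇒ order 1.

1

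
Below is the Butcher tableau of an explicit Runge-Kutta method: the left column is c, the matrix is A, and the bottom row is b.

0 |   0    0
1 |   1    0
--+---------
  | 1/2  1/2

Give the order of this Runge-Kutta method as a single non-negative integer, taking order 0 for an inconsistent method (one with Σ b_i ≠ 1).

2

b = (1/2, 1/2)
c = (0, 1)
Σ b_i: 1/2·1 + 1/2·1 = 1 ✓
b·c: 1/2·1 = 1/2 ✓; 2 stages ⇒ order 2.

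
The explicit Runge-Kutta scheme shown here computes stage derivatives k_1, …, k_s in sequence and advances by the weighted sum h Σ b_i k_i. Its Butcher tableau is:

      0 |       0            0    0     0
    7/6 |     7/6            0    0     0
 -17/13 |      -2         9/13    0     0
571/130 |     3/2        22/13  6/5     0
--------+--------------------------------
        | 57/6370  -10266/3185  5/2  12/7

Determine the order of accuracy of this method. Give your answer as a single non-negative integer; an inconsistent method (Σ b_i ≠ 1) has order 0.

2

b = (57/6370, -10266/3185, 5/2, 12/7)
c = (0, 7/6, -17/13, 571/130)
Ac = (0, 0, 21/26, 79/195)
Σ b_i: 57/6370·1 + (-10266/3185)·1 + 5/2·1 + 12/7·1 = 1 ✓
b·c: (-10266/3185)·7/6 + 5/2·(-17/13) + 12/7·571/130 = 1/2 ✓
b·c²: (-10266/3185)·49/36 + 5/2·289/169 + 12/7·326041/16900 = 2924429/88725 ≠ 1/3 ⇒ order 2.
b·Ac: 5/2·21/26 + 12/7·79/195 = 4939/1820 ≠ 1/6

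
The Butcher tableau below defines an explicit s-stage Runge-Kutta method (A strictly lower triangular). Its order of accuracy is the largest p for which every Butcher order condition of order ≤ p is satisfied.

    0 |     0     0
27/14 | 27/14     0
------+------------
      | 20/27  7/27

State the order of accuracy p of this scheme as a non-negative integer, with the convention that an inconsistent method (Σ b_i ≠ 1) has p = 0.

b = (20/27, 7/27)
c = (0, 27/14)
Σ b_i: 20/27·1 + 7/27·1 = 1 ✓
b·c: 7/27·27/14 = 1/2 ✓; 2 stages ⇒ order 2.

2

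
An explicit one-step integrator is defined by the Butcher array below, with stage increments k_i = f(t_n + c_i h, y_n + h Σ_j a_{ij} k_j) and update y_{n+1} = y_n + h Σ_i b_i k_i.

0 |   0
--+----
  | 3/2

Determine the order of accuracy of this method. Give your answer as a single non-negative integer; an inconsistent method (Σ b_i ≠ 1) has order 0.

b = (3/2)
c = (0)
Σ b_i: 3/2·1 = 3/2 ≠ 1 ⇒ order 0.

0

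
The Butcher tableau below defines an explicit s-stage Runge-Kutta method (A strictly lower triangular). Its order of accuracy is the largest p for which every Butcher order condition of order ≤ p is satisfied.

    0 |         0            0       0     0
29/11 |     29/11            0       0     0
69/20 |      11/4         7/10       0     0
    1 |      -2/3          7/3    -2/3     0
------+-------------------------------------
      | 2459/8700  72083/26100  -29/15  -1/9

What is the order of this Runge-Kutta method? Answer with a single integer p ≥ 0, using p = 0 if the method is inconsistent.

b = (2459/8700, 72083/26100, -29/15, -1/9)
c = (0, 29/11, 69/20, 1)
Ac = (0, 0, 203/110, 1271/330)
Σ b_i: 2459/8700·1 + 72083/26100·1 + (-29/15)·1 + (-1/9)·1 = 1 ✓
b·c: 72083/26100·29/11 + (-29/15)·69/20 + (-1/9)·1 = 1/2 ✓
b·c²: 72083/26100·841/121 + (-29/15)·4761/400 + (-1/9)·1 = -86393/22000 ≠ 1/3 ⇒ order 2.
b·Ac: (-29/15)·203/110 + (-1/9)·1271/330 = -29669/7425 ≠ 1/6

2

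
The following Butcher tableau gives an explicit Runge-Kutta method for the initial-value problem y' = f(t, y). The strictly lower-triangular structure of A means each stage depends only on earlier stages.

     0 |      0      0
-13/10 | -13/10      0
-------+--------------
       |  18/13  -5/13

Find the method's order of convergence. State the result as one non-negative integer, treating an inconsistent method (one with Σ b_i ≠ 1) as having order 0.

b = (18/13, -5/13)
c = (0, -13/10)
Σ b_i: 18/13·1 + (-5/13)·1 = 1 ✓
b·c: (-5/13)·(-13/10) = 1/2 ✓; 2 stages ⇒ order 2.

2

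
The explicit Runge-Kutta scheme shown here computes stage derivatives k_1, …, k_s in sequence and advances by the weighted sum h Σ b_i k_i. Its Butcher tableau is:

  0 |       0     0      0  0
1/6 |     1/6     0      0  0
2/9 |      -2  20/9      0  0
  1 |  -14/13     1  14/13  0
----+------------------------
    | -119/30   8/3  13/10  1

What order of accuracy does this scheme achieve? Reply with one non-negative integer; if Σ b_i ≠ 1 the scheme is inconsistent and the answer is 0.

1

b = (-119/30, 8/3, 13/10, 1)
c = (0, 1/6, 2/9, 1)
Ac = (0, 0, 10/27, 95/234)
Σ b_i: (-119/30)·1 + 8/3·1 + 13/10·1 + 1·1 = 1 ✓
b·c: 8/3·1/6 + 13/10·2/9 + 1·1 = 26/15 ≠ 1/2 ⇒ order 1.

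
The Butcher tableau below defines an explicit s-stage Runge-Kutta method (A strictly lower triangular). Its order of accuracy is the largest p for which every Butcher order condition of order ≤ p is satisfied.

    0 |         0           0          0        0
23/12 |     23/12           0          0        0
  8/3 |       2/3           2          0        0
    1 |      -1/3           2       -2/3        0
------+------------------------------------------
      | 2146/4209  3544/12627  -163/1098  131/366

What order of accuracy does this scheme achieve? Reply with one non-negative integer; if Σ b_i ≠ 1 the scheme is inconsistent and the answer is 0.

b = (2146/4209, 3544/12627, -163/1098, 131/366)
c = (0, 23/12, 8/3, 1)
Ac = (0, 0, 23/6, 37/18)
Σ b_i: 2146/4209·1 + 3544/12627·1 + (-163/1098)·1 + 131/366·1 = 1 ✓
b·c: 3544/12627·23/12 + (-163/1098)·8/3 + 131/366·1 = 1/2 ✓
b·c²: 3544/12627·529/144 + (-163/1098)·64/9 + 131/366·1 = 1/3 ✓
b·Ac: (-163/1098)·23/6 + 131/366·37/18 = 1/6 ✓
b·c³: 3544/12627·12167/1728 + (-163/1098)·512/27 + 131/366·1 = -6337/13176 ≠ 1/4 ⇒ order 3.
b·(c∘Ac): (-163/1098)·92/9 + 131/366·37/18 = -15451/19764 ≠ 1/8
b·Ac²: (-163/1098)·529/72 + 131/366·563/216 = -77/488 ≠ 1/12
b·A²c: 131/366·(-23/9) = -3013/3294 ≠ 1/24

3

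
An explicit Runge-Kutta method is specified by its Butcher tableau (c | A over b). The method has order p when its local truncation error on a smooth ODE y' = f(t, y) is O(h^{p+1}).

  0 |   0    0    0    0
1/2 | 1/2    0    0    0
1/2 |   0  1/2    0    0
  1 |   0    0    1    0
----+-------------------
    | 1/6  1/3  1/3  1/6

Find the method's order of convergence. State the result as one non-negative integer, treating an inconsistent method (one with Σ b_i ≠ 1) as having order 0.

4

b = (1/6, 1/3, 1/3, 1/6)
c = (0, 1/2, 1/2, 1)
Ac = (0, 0, 1/4, 1/2)
Σ b_i: 1/6·1 + 1/3·1 + 1/3·1 + 1/6·1 = 1 ✓
b·c: 1/3·1/2 + 1/3·1/2 + 1/6·1 = 1/2 ✓
b·c²: 1/3·1/4 + 1/3·1/4 + 1/6·1 = 1/3 ✓
b·Ac: 1/3·1/4 + 1/6·1/2 = 1/6 ✓
b·c³: 1/3·1/8 + 1/3·1/8 + 1/6·1 = 1/4 ✓
b·(c∘Ac): 1/3·1/8 + 1/6·1/2 = 1/8 ✓
b·Ac²: 1/3·1/8 + 1/6·1/4 = 1/12 ✓
b·A²c: 1/6·1/4 = 1/24 ✓; 4 stages ⇒ order 4.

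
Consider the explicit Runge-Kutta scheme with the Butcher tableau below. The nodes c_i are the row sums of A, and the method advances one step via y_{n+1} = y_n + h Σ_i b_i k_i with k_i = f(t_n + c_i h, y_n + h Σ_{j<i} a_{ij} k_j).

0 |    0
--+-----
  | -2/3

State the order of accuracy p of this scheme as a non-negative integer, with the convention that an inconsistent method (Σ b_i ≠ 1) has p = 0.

b = (-2/3)
c = (0)
Σ b_i: (-2/3)·1 = -2/3 ≠ 1 ⇒ order 0.

0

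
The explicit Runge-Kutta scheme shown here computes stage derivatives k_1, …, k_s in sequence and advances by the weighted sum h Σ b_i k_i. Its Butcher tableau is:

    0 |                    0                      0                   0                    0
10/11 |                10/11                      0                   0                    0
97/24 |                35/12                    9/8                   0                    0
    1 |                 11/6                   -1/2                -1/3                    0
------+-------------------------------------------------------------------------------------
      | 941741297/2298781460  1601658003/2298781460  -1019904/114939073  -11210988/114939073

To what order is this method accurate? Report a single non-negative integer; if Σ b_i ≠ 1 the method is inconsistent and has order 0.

3

b = (941741297/2298781460, 1601658003/2298781460, -1019904/114939073, -11210988/114939073)
c = (0, 10/11, 97/24, 1)
Ac = (0, 0, 45/44, -1427/792)
Σ b_i: 941741297/2298781460·1 + 1601658003/2298781460·1 + (-1019904/114939073)·1 + (-11210988/114939073)·1 = 1 ✓
b·c: 1601658003/2298781460·10/11 + (-1019904/114939073)·97/24 + (-11210988/114939073)·1 = 1/2 ✓
b·c²: 1601658003/2298781460·100/121 + (-1019904/114939073)·9409/576 + (-11210988/114939073)·1 = 1/3 ✓
b·Ac: (-1019904/114939073)·45/44 + (-11210988/114939073)·(-1427/792) = 1/6 ✓
b·c³: 1601658003/2298781460·1000/1331 + (-1019904/114939073)·912673/13824 + (-11210988/114939073)·1 = -1819472054/11378968227 ≠ 1/4 ⇒ order 3.
b·(c∘Ac): (-1019904/114939073)·1455/352 + (-11210988/114939073)·(-1427/792) = 1054930763/7585978818 ≠ 1/8
b·Ac²: (-1019904/114939073)·225/242 + (-11210988/114939073)·(-1224889/209088) = 102529898051/182063491632 ≠ 1/12
b·A²c: (-11210988/114939073)·(-15/44) = 42041205/1264329803 ≠ 1/24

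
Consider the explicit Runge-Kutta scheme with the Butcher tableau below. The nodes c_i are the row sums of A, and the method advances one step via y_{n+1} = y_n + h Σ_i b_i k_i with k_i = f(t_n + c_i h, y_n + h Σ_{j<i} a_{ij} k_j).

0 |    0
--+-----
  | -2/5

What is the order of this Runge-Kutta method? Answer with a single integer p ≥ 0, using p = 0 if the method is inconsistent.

b = (-2/5)
c = (0)
Σ b_i: (-2/5)·1 = -2/5 ≠ 1 ⇒ order 0.

0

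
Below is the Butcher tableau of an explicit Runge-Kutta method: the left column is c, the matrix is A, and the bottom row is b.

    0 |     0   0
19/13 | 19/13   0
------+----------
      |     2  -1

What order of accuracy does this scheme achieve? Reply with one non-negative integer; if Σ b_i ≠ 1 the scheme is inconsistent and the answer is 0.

1

b = (2, -1)
c = (0, 19/13)
Σ b_i: 2·1 + (-1)·1 = 1 ✓
b·c: (-1)·19/13 = -19/13 ≠ 1/2 ⇒ order 1.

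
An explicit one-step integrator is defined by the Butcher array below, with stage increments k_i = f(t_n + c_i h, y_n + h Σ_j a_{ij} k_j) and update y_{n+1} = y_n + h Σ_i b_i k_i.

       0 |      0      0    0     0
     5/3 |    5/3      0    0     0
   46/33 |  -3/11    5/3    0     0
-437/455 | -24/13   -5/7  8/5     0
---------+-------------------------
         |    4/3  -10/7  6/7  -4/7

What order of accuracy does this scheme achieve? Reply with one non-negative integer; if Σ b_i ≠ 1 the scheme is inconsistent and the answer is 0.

0

b = (4/3, -10/7, 6/7, -4/7)
c = (0, 5/3, 46/33, -437/455)
Ac = (0, 0, 25/9, 1201/1155)
Σ b_i: 4/3·1 + (-10/7)·1 + 6/7·1 + (-4/7)·1 = 4/21 ≠ 1 ⇒ order 0.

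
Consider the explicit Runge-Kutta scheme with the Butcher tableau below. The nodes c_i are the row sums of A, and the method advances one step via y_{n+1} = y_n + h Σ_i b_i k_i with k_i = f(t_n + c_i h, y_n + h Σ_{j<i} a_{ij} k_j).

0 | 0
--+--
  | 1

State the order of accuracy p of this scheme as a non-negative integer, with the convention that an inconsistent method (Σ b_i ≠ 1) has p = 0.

1

b = (1)
c = (0)
Σ b_i: 1·1 = 1 ✓; 1 stage ⇒ order 1.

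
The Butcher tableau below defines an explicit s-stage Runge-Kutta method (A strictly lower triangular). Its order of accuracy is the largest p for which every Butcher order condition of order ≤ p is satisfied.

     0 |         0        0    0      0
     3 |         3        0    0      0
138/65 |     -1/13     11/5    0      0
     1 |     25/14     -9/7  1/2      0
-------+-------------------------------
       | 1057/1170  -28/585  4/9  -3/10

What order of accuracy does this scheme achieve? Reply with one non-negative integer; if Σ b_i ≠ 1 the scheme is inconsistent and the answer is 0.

b = (1057/1170, -28/585, 4/9, -3/10)
c = (0, 3, 138/65, 1)
Ac = (0, 0, 33/5, -1272/455)
Σ b_i: 1057/1170·1 + (-28/585)·1 + 4/9·1 + (-3/10)·1 = 1 ✓
b·c: (-28/585)·3 + 4/9·138/65 + (-3/10)·1 = 1/2 ✓
b·c²: (-28/585)·9 + 4/9·19044/4225 + (-3/10)·1 = 10753/8450 ≠ 1/3 ⇒ order 2.
b·Ac: 4/9·33/5 + (-3/10)·(-1272/455) = 25744/6825 ≠ 1/6

2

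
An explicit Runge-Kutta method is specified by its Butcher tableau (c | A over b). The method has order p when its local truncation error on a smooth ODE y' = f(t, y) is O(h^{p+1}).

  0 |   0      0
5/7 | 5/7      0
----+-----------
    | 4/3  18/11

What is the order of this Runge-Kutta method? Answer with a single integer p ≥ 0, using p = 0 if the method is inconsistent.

b = (4/3, 18/11)
c = (0, 5/7)
Σ b_i: 4/3·1 + 18/11·1 = 98/33 ≠ 1 ⇒ order 0.

0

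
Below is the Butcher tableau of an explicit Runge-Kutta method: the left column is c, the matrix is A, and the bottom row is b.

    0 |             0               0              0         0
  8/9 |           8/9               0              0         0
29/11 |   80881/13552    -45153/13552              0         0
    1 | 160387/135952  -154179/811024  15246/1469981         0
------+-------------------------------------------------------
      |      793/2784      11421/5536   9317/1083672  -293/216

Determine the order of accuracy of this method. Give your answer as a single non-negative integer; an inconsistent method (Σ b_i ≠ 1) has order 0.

4

b = (793/2784, 11421/5536, 9317/1083672, -293/216)
c = (0, 8/9, 29/11, 1)
Ac = (0, 0, -5017/1694, -83/586)
Σ b_i: 793/2784·1 + 11421/5536·1 + 9317/1083672·1 + (-293/216)·1 = 1 ✓
b·c: 11421/5536·8/9 + 9317/1083672·29/11 + (-293/216)·1 = 1/2 ✓
b·c²: 11421/5536·64/81 + 9317/1083672·841/121 + (-293/216)·1 = 1/3 ✓
b·Ac: 9317/1083672·(-5017/1694) + (-293/216)·(-83/586) = 1/6 ✓
b·c³: 11421/5536·512/729 + 9317/1083672·24389/1331 + (-293/216)·1 = 1/4 ✓
b·(c∘Ac): 9317/1083672·(-145493/18634) + (-293/216)·(-83/586) = 1/8 ✓
b·Ac²: 9317/1083672·(-20068/7623) + (-293/216)·(-206/2637) = 1/12 ✓
b·A²c: (-293/216)·(-9/293) = 1/24 ✓; 4 stages ⇒ order 4.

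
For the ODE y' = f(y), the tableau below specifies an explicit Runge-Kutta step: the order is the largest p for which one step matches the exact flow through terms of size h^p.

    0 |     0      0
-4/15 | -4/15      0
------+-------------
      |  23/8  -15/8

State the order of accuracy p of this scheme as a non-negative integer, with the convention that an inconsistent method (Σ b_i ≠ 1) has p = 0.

b = (23/8, -15/8)
c = (0, -4/15)
Σ b_i: 23/8·1 + (-15/8)·1 = 1 ✓
b·c: (-15/8)·(-4/15) = 1/2 ✓; 2 stages ⇒ order 2.

2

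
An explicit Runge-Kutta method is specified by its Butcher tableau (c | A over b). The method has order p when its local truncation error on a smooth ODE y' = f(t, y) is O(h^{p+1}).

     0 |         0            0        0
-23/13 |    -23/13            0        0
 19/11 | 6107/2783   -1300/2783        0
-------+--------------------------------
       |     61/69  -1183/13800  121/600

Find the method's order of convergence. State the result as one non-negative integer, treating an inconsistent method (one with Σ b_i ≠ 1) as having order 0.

b = (61/69, -1183/13800, 121/600)
c = (0, -23/13, 19/11)
Ac = (0, 0, 100/121)
Σ b_i: 61/69·1 + (-1183/13800)·1 + 121/600·1 = 1 ✓
b·c: (-1183/13800)·(-23/13) + 121/600·19/11 = 1/2 ✓
b·c²: (-1183/13800)·529/169 + 121/600·361/121 = 1/3 ✓
b·Ac: 121/600·100/121 = 1/6 ✓; 3 stages ⇒ order 3.

3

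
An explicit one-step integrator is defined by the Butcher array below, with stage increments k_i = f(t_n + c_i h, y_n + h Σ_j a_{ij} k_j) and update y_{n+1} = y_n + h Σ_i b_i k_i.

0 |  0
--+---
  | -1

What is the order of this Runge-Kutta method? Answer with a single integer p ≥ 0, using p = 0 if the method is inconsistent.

0

b = (-1)
c = (0)
Σ b_i: (-1)·1 = -1 ≠ 1 ⇒ order 0.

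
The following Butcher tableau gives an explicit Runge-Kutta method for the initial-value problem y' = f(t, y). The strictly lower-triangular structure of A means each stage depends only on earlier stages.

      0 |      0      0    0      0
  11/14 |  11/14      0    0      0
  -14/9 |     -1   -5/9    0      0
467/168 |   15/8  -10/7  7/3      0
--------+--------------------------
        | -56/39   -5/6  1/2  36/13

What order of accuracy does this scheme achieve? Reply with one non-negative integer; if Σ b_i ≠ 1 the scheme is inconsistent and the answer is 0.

b = (-56/39, -5/6, 1/2, 36/13)
c = (0, 11/14, -14/9, 467/168)
Ac = (0, 0, -55/126, -6287/1323)
Σ b_i: (-56/39)·1 + (-5/6)·1 + 1/2·1 + 36/13·1 = 1 ✓
b·c: (-5/6)·11/14 + 1/2·(-14/9) + 36/13·467/168 = 20525/3276 ≠ 1/2 ⇒ order 1.

1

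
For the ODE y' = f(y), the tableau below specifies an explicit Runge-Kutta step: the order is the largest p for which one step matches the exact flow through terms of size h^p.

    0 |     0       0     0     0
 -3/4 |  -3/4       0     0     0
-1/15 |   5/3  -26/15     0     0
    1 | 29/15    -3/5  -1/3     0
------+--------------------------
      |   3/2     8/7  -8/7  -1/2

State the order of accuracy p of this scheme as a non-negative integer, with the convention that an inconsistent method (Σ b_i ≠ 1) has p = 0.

b = (3/2, 8/7, -8/7, -1/2)
c = (0, -3/4, -1/15, 1)
Ac = (0, 0, 13/10, 17/36)
Σ b_i: 3/2·1 + 8/7·1 + (-8/7)·1 + (-1/2)·1 = 1 ✓
b·c: 8/7·(-3/4) + (-8/7)·(-1/15) + (-1/2)·1 = -269/210 ≠ 1/2 ⇒ order 1.

1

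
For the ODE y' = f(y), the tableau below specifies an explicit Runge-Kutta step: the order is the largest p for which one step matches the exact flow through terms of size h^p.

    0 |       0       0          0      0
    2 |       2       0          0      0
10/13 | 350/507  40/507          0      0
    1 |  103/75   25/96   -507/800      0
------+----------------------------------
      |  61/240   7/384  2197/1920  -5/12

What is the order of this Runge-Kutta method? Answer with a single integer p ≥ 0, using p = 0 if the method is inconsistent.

4

b = (61/240, 7/384, 2197/1920, -5/12)
c = (0, 2, 10/13, 1)
Ac = (0, 0, 80/507, 1/30)
Σ b_i: 61/240·1 + 7/384·1 + 2197/1920·1 + (-5/12)·1 = 1 ✓
b·c: 7/384·2 + 2197/1920·10/13 + (-5/12)·1 = 1/2 ✓
b·c²: 7/384·4 + 2197/1920·100/169 + (-5/12)·1 = 1/3 ✓
b·Ac: 2197/1920·80/507 + (-5/12)·1/30 = 1/6 ✓
b·c³: 7/384·8 + 2197/1920·1000/2197 + (-5/12)·1 = 1/4 ✓
b·(c∘Ac): 2197/1920·800/6591 + (-5/12)·1/30 = 1/8 ✓
b·Ac²: 2197/1920·160/507 + (-5/12)·2/3 = 1/12 ✓
b·A²c: (-5/12)·(-1/10) = 1/24 ✓; 4 stages ⇒ order 4.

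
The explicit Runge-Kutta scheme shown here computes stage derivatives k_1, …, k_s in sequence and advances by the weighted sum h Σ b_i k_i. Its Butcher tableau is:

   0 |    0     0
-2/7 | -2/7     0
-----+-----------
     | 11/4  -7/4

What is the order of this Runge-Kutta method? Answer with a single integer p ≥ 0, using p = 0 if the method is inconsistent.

b = (11/4, -7/4)
c = (0, -2/7)
Σ b_i: 11/4·1 + (-7/4)·1 = 1 ✓
b·c: (-7/4)·(-2/7) = 1/2 ✓; 2 stages ⇒ order 2.

2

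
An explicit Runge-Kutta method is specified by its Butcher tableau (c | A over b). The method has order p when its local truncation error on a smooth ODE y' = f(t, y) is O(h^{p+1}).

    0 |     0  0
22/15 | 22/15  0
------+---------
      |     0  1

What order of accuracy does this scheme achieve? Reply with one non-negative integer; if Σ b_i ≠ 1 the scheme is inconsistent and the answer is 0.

1

b = (0, 1)
c = (0, 22/15)
Σ b_i: 1·1 = 1 ✓
b·c: 1·22/15 = 22/15 ≠ 1/2 ⇒ order 1.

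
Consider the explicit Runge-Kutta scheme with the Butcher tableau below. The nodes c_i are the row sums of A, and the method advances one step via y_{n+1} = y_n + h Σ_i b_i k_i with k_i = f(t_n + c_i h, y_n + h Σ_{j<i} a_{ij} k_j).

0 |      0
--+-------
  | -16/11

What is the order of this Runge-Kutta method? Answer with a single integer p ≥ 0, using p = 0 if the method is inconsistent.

b = (-16/11)
c = (0)
Σ b_i: (-16/11)·1 = -16/11 ≠ 1 ⇒ order 0.

0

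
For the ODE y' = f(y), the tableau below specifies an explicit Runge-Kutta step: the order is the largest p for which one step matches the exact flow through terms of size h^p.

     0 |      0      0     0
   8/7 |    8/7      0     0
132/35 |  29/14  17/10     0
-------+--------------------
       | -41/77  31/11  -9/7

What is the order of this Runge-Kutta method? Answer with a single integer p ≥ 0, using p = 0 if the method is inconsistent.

1

b = (-41/77, 31/11, -9/7)
c = (0, 8/7, 132/35)
Ac = (0, 0, 68/35)
Σ b_i: (-41/77)·1 + 31/11·1 + (-9/7)·1 = 1 ✓
b·c: 31/11·8/7 + (-9/7)·132/35 = -4388/2695 ≠ 1/2 ⇒ order 1.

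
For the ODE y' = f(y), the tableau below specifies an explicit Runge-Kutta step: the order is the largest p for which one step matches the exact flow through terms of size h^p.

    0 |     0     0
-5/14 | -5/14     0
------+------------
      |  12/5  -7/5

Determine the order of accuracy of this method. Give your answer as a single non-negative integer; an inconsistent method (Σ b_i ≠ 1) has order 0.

b = (12/5, -7/5)
c = (0, -5/14)
Σ b_i: 12/5·1 + (-7/5)·1 = 1 ✓
b·c: (-7/5)·(-5/14) = 1/2 ✓; 2 stages ⇒ order 2.

2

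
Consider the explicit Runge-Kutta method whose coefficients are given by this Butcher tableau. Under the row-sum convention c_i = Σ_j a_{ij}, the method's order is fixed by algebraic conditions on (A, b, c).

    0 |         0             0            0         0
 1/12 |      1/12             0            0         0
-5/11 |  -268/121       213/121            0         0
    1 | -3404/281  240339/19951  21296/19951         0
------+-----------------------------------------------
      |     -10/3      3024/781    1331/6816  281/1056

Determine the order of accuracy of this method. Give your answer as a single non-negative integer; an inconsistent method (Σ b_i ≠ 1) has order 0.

4

b = (-10/3, 3024/781, 1331/6816, 281/1056)
c = (0, 1/12, -5/11, 1)
Ac = (0, 0, 71/484, 583/1124)
Σ b_i: (-10/3)·1 + 3024/781·1 + 1331/6816·1 + 281/1056·1 = 1 ✓
b·c: 3024/781·1/12 + 1331/6816·(-5/11) + 281/1056·1 = 1/2 ✓
b·c²: 3024/781·1/144 + 1331/6816·25/121 + 281/1056·1 = 1/3 ✓
b·Ac: 1331/6816·71/484 + 281/1056·583/1124 = 1/6 ✓
b·c³: 3024/781·1/1728 + 1331/6816·(-125/1331) + 281/1056·1 = 1/4 ✓
b·(c∘Ac): 1331/6816·(-355/5324) + 281/1056·583/1124 = 1/8 ✓
b·Ac²: 1331/6816·71/5808 + 281/1056·4103/13488 = 1/12 ✓
b·A²c: 281/1056·44/281 = 1/24 ✓; 4 stages ⇒ order 4.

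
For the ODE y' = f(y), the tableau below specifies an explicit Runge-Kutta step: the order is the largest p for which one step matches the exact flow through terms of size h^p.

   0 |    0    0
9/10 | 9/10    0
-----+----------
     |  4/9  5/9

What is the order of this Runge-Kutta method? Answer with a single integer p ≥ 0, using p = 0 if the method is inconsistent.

b = (4/9, 5/9)
c = (0, 9/10)
Σ b_i: 4/9·1 + 5/9·1 = 1 ✓
b·c: 5/9·9/10 = 1/2 ✓; 2 stages ⇒ order 2.

2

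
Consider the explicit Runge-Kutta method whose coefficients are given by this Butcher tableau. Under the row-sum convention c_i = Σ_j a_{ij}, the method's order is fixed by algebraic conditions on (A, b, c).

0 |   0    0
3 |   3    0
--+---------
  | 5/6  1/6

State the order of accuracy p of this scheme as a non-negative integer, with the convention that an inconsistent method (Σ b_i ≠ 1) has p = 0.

2

b = (5/6, 1/6)
c = (0, 3)
Σ b_i: 5/6·1 + 1/6·1 = 1 ✓
b·c: 1/6·3 = 1/2 ✓; 2 stages ⇒ order 2.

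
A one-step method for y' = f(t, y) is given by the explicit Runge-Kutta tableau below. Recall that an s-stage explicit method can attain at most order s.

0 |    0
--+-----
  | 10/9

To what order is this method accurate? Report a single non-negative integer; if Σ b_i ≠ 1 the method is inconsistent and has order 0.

b = (10/9)
c = (0)
Σ b_i: 10/9·1 = 10/9 ≠ 1 ⇒ order 0.

0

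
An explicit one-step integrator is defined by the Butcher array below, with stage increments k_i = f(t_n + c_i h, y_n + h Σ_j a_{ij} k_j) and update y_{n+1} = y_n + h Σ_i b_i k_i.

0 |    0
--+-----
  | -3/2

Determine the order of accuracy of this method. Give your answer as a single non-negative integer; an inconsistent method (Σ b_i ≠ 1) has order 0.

b = (-3/2)
c = (0)
Σ b_i: (-3/2)·1 = -3/2 ≠ 1 ⇒ order 0.

0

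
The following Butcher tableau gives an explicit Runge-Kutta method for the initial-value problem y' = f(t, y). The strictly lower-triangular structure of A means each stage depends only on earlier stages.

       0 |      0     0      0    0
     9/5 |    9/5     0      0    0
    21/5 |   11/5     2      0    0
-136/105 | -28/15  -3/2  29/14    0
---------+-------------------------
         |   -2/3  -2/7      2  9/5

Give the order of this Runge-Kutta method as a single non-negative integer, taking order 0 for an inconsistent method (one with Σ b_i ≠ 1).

b = (-2/3, -2/7, 2, 9/5)
c = (0, 9/5, 21/5, -136/105)
Ac = (0, 0, 18/5, 6)
Σ b_i: (-2/3)·1 + (-2/7)·1 + 2·1 + 9/5·1 = 299/105 ≠ 1 ⇒ order 0.

0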